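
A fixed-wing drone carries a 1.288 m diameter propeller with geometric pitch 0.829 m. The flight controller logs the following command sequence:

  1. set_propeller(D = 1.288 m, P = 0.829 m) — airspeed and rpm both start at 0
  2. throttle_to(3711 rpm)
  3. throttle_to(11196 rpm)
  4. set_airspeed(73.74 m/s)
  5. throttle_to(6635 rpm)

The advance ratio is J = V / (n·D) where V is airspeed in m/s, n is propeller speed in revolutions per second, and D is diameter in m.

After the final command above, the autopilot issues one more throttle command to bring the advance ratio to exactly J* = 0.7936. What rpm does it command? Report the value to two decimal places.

rpm = 4328.49

set_propeller: D = 1.288 m, P = 0.829 m (p = P/D = 0.643634); state ← (V=0, rpm=0)
throttle_to(3711): rpm ← 3711
throttle_to(11196): rpm ← 11196
set_airspeed(73.74): V ← 73.74 m/s
throttle_to(6635): rpm ← 6635
final state: V = 73.74 m/s, rpm = 6635 → n = rpm/60 = 110.583333 rev/s
target J* = 0.7936; solve J* = V/(n·D) for n: n = V/(J*·D) = 73.74/(0.7936 × 1.288) = 72.141574 rev/s
rpm = 60·n = 4328.494415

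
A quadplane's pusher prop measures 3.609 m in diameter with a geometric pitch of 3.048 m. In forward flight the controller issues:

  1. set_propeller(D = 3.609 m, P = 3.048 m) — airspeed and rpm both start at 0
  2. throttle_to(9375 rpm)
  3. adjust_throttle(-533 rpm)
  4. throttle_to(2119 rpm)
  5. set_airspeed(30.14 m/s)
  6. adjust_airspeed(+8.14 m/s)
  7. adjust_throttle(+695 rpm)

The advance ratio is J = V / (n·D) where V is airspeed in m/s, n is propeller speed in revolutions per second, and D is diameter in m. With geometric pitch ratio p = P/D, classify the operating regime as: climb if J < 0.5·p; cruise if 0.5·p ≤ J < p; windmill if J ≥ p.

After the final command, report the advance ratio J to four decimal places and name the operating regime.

set_propeller: D = 3.609 m, P = 3.048 m (p = P/D = 0.844555); state ← (V=0, rpm=0)
throttle_to(9375): rpm ← 9375
adjust_throttle(-533): rpm ← 9375 -533 = 8842
throttle_to(2119): rpm ← 2119
set_airspeed(30.14): V ← 30.14 m/s
adjust_airspeed(+8.14): V ← 30.14 +8.14 = 38.28 m/s
adjust_throttle(+695): rpm ← 2119 +695 = 2814
final state: V = 38.28 m/s, rpm = 2814 → n = rpm/60 = 46.900000 rev/s
J = V / (n·D) = 38.28 / (46.900000 × 3.609) = 0.226158
regime bands: climb J<0.4223 | cruise [0.4223, 0.8446) | windmill J≥0.8446
J = 0.2262 → climb

J = 0.2262, regime = climb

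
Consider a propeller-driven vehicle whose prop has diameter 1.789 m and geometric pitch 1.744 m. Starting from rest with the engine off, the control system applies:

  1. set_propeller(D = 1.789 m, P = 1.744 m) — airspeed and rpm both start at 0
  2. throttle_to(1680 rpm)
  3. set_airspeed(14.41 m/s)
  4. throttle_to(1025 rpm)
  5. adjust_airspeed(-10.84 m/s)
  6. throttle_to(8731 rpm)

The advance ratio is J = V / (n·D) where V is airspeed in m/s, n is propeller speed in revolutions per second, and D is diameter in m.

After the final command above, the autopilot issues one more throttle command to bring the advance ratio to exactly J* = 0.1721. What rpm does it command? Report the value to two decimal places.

rpm = 695.71

set_propeller: D = 1.789 m, P = 1.744 m (p = P/D = 0.974846); state ← (V=0, rpm=0)
throttle_to(1680): rpm ← 1680
set_airspeed(14.41): V ← 14.41 m/s
throttle_to(1025): rpm ← 1025
adjust_airspeed(-10.84): V ← 14.41 -10.84 = 3.57 m/s
throttle_to(8731): rpm ← 8731
final state: V = 3.57 m/s, rpm = 8731 → n = rpm/60 = 145.516667 rev/s
target J* = 0.1721; solve J* = V/(n·D) for n: n = V/(J*·D) = 3.57/(0.1721 × 1.789) = 11.595167 rev/s
rpm = 60·n = 695.710016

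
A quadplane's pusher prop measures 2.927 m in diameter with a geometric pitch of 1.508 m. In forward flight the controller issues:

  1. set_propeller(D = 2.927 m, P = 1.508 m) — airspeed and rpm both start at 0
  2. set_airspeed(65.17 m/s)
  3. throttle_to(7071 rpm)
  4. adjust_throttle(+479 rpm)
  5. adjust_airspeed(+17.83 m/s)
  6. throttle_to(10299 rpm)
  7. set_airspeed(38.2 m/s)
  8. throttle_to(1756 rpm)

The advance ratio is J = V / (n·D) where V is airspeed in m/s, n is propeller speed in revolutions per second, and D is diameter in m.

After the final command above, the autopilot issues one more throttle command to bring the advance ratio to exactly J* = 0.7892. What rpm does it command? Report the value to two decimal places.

rpm = 992.21

set_propeller: D = 2.927 m, P = 1.508 m (p = P/D = 0.515203); state ← (V=0, rpm=0)
set_airspeed(65.17): V ← 65.17 m/s
throttle_to(7071): rpm ← 7071
adjust_throttle(+479): rpm ← 7071 +479 = 7550
adjust_airspeed(+17.83): V ← 65.17 +17.83 = 83 m/s
throttle_to(10299): rpm ← 10299
set_airspeed(38.2): V ← 38.2 m/s
throttle_to(1756): rpm ← 1756
final state: V = 38.2 m/s, rpm = 1756 → n = rpm/60 = 29.266667 rev/s
target J* = 0.7892; solve J* = V/(n·D) for n: n = V/(J*·D) = 38.2/(0.7892 × 2.927) = 16.536880 rev/s
rpm = 60·n = 992.212775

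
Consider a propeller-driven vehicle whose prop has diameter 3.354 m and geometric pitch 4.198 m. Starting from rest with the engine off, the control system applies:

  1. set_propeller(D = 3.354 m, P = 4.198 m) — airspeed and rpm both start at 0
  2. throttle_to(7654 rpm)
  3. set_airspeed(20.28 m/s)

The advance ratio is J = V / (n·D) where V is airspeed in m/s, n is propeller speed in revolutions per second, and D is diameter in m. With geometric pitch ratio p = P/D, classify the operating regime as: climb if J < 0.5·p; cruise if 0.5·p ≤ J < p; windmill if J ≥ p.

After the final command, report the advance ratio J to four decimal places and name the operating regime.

J = 0.0474, regime = climb

set_propeller: D = 3.354 m, P = 4.198 m (p = P/D = 1.251640); state ← (V=0, rpm=0)
throttle_to(7654): rpm ← 7654
set_airspeed(20.28): V ← 20.28 m/s
final state: V = 20.28 m/s, rpm = 7654 → n = rpm/60 = 127.566667 rev/s
J = V / (n·D) = 20.28 / (127.566667 × 3.354) = 0.047399
regime bands: climb J<0.6258 | cruise [0.6258, 1.2516) | windmill J≥1.2516
J = 0.0474 → climb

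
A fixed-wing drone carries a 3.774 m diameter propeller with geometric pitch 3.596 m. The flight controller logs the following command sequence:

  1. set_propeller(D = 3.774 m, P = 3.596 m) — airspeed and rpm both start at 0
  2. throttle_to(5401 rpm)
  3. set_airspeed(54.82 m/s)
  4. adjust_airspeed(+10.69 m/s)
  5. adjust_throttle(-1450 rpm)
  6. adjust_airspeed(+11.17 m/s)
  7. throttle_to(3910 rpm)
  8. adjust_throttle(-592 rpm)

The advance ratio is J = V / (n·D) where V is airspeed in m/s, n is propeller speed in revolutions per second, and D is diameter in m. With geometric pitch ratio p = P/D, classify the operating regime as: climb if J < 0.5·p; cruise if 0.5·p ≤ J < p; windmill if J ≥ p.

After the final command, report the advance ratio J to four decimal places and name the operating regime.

J = 0.3674, regime = climb

set_propeller: D = 3.774 m, P = 3.596 m (p = P/D = 0.952835); state ← (V=0, rpm=0)
throttle_to(5401): rpm ← 5401
set_airspeed(54.82): V ← 54.82 m/s
adjust_airspeed(+10.69): V ← 54.82 +10.69 = 65.51 m/s
adjust_throttle(-1450): rpm ← 5401 -1450 = 3951
adjust_airspeed(+11.17): V ← 65.51 +11.17 = 76.68 m/s
throttle_to(3910): rpm ← 3910
adjust_throttle(-592): rpm ← 3910 -592 = 3318
final state: V = 76.68 m/s, rpm = 3318 → n = rpm/60 = 55.300000 rev/s
J = V / (n·D) = 76.68 / (55.300000 × 3.774) = 0.367413
regime bands: climb J<0.4764 | cruise [0.4764, 0.9528) | windmill J≥0.9528
J = 0.3674 → climb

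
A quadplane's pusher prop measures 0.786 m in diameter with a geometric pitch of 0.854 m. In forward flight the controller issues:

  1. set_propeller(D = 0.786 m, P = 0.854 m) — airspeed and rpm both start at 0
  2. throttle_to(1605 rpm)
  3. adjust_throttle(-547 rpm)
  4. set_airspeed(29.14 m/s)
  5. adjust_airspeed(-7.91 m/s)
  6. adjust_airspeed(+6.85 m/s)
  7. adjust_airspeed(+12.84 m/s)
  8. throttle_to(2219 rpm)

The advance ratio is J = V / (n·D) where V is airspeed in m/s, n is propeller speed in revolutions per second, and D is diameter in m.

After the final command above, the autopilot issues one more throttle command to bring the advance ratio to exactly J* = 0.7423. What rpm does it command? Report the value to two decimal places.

set_propeller: D = 0.786 m, P = 0.854 m (p = P/D = 1.086514); state ← (V=0, rpm=0)
throttle_to(1605): rpm ← 1605
adjust_throttle(-547): rpm ← 1605 -547 = 1058
set_airspeed(29.14): V ← 29.14 m/s
adjust_airspeed(-7.91): V ← 29.14 -7.91 = 21.23 m/s
adjust_airspeed(+6.85): V ← 21.23 +6.85 = 28.08 m/s
adjust_airspeed(+12.84): V ← 28.08 +12.84 = 40.92 m/s
throttle_to(2219): rpm ← 2219
final state: V = 40.92 m/s, rpm = 2219 → n = rpm/60 = 36.983333 rev/s
target J* = 0.7423; solve J* = V/(n·D) for n: n = V/(J*·D) = 40.92/(0.7423 × 0.786) = 70.134809 rev/s
rpm = 60·n = 4208.088539

rpm = 4208.09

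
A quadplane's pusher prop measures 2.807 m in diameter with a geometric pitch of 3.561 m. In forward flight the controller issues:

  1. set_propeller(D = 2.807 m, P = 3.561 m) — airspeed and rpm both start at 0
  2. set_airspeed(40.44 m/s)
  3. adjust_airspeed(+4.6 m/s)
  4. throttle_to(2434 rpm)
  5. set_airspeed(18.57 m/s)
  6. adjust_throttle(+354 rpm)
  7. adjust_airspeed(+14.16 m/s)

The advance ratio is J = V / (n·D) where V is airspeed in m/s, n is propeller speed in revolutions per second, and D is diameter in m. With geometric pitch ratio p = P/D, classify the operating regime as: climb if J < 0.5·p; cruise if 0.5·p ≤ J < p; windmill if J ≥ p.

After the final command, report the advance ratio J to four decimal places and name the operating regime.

set_propeller: D = 2.807 m, P = 3.561 m (p = P/D = 1.268614); state ← (V=0, rpm=0)
set_airspeed(40.44): V ← 40.44 m/s
adjust_airspeed(+4.6): V ← 40.44 +4.6 = 45.04 m/s
throttle_to(2434): rpm ← 2434
set_airspeed(18.57): V ← 18.57 m/s
adjust_throttle(+354): rpm ← 2434 +354 = 2788
adjust_airspeed(+14.16): V ← 18.57 +14.16 = 32.73 m/s
final state: V = 32.73 m/s, rpm = 2788 → n = rpm/60 = 46.466667 rev/s
J = V / (n·D) = 32.73 / (46.466667 × 2.807) = 0.250935
regime bands: climb J<0.6343 | cruise [0.6343, 1.2686) | windmill J≥1.2686
J = 0.2509 → climb

J = 0.2509, regime = climb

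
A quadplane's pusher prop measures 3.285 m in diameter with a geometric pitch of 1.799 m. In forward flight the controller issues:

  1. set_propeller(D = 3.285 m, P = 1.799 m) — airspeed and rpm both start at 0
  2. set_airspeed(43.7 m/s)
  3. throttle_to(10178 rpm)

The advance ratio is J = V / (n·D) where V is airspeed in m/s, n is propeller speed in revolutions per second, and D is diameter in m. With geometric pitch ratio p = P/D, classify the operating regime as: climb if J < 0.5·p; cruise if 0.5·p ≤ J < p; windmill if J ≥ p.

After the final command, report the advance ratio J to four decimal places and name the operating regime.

J = 0.0784, regime = climb

set_propeller: D = 3.285 m, P = 1.799 m (p = P/D = 0.547641); state ← (V=0, rpm=0)
set_airspeed(43.7): V ← 43.7 m/s
throttle_to(10178): rpm ← 10178
final state: V = 43.7 m/s, rpm = 10178 → n = rpm/60 = 169.633333 rev/s
J = V / (n·D) = 43.7 / (169.633333 × 3.285) = 0.078421
regime bands: climb J<0.2738 | cruise [0.2738, 0.5476) | windmill J≥0.5476
J = 0.0784 → climb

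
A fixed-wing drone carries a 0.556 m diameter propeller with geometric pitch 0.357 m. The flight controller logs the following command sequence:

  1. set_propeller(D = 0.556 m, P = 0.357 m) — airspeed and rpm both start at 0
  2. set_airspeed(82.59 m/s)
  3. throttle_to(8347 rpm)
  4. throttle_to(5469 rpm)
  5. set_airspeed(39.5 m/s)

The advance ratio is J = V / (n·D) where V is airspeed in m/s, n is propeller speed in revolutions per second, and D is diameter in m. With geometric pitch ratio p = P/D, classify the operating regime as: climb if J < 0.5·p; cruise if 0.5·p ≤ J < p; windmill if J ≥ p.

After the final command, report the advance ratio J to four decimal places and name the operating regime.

set_propeller: D = 0.556 m, P = 0.357 m (p = P/D = 0.642086); state ← (V=0, rpm=0)
set_airspeed(82.59): V ← 82.59 m/s
throttle_to(8347): rpm ← 8347
throttle_to(5469): rpm ← 5469
set_airspeed(39.5): V ← 39.5 m/s
final state: V = 39.5 m/s, rpm = 5469 → n = rpm/60 = 91.150000 rev/s
J = V / (n·D) = 39.5 / (91.150000 × 0.556) = 0.779409
regime bands: climb J<0.3210 | cruise [0.3210, 0.6421) | windmill J≥0.6421
J = 0.7794 → windmill

J = 0.7794, regime = windmill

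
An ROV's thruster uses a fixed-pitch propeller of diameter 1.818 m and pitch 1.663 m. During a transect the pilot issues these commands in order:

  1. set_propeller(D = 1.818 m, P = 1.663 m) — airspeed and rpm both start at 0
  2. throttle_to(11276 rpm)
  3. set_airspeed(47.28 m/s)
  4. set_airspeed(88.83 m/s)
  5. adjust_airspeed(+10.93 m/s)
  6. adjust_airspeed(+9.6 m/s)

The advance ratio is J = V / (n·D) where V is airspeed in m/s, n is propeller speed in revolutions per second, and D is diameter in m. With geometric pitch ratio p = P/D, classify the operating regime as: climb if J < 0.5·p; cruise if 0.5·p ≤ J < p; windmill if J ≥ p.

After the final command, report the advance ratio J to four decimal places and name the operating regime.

set_propeller: D = 1.818 m, P = 1.663 m (p = P/D = 0.914741); state ← (V=0, rpm=0)
throttle_to(11276): rpm ← 11276
set_airspeed(47.28): V ← 47.28 m/s
set_airspeed(88.83): V ← 88.83 m/s
adjust_airspeed(+10.93): V ← 88.83 +10.93 = 99.76 m/s
adjust_airspeed(+9.6): V ← 99.76 +9.6 = 109.36 m/s
final state: V = 109.36 m/s, rpm = 11276 → n = rpm/60 = 187.933333 rev/s
J = V / (n·D) = 109.36 / (187.933333 × 1.818) = 0.320082
regime bands: climb J<0.4574 | cruise [0.4574, 0.9147) | windmill J≥0.9147
J = 0.3201 → climb

J = 0.3201, regime = climb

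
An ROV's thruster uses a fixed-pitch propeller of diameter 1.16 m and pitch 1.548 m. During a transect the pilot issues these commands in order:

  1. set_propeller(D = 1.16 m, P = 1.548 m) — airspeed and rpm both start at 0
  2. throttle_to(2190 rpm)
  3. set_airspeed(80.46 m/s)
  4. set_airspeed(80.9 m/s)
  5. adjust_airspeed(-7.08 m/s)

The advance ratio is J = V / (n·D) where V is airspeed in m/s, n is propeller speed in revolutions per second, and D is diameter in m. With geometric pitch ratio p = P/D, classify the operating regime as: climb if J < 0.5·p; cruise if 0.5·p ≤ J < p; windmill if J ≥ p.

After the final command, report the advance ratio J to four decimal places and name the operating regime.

J = 1.7435, regime = windmill

set_propeller: D = 1.16 m, P = 1.548 m (p = P/D = 1.334483); state ← (V=0, rpm=0)
throttle_to(2190): rpm ← 2190
set_airspeed(80.46): V ← 80.46 m/s
set_airspeed(80.9): V ← 80.9 m/s
adjust_airspeed(-7.08): V ← 80.9 -7.08 = 73.82 m/s
final state: V = 73.82 m/s, rpm = 2190 → n = rpm/60 = 36.500000 rev/s
J = V / (n·D) = 73.82 / (36.500000 × 1.16) = 1.743505
regime bands: climb J<0.6672 | cruise [0.6672, 1.3345) | windmill J≥1.3345
J = 1.7435 → windmill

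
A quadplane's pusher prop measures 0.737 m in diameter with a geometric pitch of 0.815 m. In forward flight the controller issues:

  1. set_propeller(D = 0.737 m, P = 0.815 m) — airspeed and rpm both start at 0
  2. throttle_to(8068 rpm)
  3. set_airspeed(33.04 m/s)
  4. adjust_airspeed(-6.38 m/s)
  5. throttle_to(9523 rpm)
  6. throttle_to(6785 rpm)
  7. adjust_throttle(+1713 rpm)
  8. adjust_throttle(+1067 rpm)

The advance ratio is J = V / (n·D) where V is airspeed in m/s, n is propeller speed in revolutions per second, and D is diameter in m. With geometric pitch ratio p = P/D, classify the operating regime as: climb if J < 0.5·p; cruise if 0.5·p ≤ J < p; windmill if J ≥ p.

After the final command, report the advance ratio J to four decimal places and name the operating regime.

set_propeller: D = 0.737 m, P = 0.815 m (p = P/D = 1.105834); state ← (V=0, rpm=0)
throttle_to(8068): rpm ← 8068
set_airspeed(33.04): V ← 33.04 m/s
adjust_airspeed(-6.38): V ← 33.04 -6.38 = 26.66 m/s
throttle_to(9523): rpm ← 9523
throttle_to(6785): rpm ← 6785
adjust_throttle(+1713): rpm ← 6785 +1713 = 8498
adjust_throttle(+1067): rpm ← 8498 +1067 = 9565
final state: V = 26.66 m/s, rpm = 9565 → n = rpm/60 = 159.416667 rev/s
J = V / (n·D) = 26.66 / (159.416667 × 0.737) = 0.226913
regime bands: climb J<0.5529 | cruise [0.5529, 1.1058) | windmill J≥1.1058
J = 0.2269 → climb

J = 0.2269, regime = climb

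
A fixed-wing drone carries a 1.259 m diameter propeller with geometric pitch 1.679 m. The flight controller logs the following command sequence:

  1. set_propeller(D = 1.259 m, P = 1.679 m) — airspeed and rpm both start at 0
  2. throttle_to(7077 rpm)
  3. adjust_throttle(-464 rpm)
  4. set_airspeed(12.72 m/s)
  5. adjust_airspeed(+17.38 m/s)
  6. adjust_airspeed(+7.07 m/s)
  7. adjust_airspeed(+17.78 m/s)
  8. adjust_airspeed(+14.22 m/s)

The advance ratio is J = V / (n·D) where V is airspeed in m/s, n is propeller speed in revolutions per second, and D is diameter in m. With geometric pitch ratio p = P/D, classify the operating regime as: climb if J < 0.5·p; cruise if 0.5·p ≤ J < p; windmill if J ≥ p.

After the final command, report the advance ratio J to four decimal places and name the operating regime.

J = 0.4985, regime = climb

set_propeller: D = 1.259 m, P = 1.679 m (p = P/D = 1.333598); state ← (V=0, rpm=0)
throttle_to(7077): rpm ← 7077
adjust_throttle(-464): rpm ← 7077 -464 = 6613
set_airspeed(12.72): V ← 12.72 m/s
adjust_airspeed(+17.38): V ← 12.72 +17.38 = 30.1 m/s
adjust_airspeed(+7.07): V ← 30.1 +7.07 = 37.17 m/s
adjust_airspeed(+17.78): V ← 37.17 +17.78 = 54.95 m/s
adjust_airspeed(+14.22): V ← 54.95 +14.22 = 69.17 m/s
final state: V = 69.17 m/s, rpm = 6613 → n = rpm/60 = 110.216667 rev/s
J = V / (n·D) = 69.17 / (110.216667 × 1.259) = 0.498477
regime bands: climb J<0.6668 | cruise [0.6668, 1.3336) | windmill J≥1.3336
J = 0.4985 → climb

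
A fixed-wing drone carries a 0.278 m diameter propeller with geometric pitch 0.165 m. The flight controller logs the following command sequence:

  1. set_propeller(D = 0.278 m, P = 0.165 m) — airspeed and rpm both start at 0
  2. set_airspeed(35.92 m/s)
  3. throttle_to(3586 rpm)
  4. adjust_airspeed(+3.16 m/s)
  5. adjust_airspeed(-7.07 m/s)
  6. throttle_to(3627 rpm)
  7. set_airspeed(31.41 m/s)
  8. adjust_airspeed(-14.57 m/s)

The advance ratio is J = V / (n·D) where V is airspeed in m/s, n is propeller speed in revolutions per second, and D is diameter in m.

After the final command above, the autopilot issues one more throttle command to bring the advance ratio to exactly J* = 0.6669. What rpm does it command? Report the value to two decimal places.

set_propeller: D = 0.278 m, P = 0.165 m (p = P/D = 0.593525); state ← (V=0, rpm=0)
set_airspeed(35.92): V ← 35.92 m/s
throttle_to(3586): rpm ← 3586
adjust_airspeed(+3.16): V ← 35.92 +3.16 = 39.08 m/s
adjust_airspeed(-7.07): V ← 39.08 -7.07 = 32.01 m/s
throttle_to(3627): rpm ← 3627
set_airspeed(31.41): V ← 31.41 m/s
adjust_airspeed(-14.57): V ← 31.41 -14.57 = 16.84 m/s
final state: V = 16.84 m/s, rpm = 3627 → n = rpm/60 = 60.450000 rev/s
target J* = 0.6669; solve J* = V/(n·D) for n: n = V/(J*·D) = 16.84/(0.6669 × 0.278) = 90.831518 rev/s
rpm = 60·n = 5449.891099

rpm = 5449.89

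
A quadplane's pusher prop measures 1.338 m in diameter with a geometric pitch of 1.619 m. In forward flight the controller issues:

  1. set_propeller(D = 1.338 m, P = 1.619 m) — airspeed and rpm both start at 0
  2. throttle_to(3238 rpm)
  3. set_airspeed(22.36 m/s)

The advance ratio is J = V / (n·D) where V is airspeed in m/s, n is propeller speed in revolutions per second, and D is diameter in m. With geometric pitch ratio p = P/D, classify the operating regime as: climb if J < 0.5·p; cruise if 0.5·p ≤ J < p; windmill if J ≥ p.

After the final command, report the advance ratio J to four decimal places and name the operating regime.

set_propeller: D = 1.338 m, P = 1.619 m (p = P/D = 1.210015); state ← (V=0, rpm=0)
throttle_to(3238): rpm ← 3238
set_airspeed(22.36): V ← 22.36 m/s
final state: V = 22.36 m/s, rpm = 3238 → n = rpm/60 = 53.966667 rev/s
J = V / (n·D) = 22.36 / (53.966667 × 1.338) = 0.309664
regime bands: climb J<0.6050 | cruise [0.6050, 1.2100) | windmill J≥1.2100
J = 0.3097 → climb

J = 0.3097, regime = climb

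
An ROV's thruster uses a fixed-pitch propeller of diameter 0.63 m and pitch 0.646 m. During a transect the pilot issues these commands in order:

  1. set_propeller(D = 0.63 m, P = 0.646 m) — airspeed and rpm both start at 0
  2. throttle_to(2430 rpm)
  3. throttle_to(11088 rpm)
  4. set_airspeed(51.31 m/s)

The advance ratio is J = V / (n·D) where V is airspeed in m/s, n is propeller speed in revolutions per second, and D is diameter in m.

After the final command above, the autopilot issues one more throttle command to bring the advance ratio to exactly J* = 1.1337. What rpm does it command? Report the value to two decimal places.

set_propeller: D = 0.63 m, P = 0.646 m (p = P/D = 1.025397); state ← (V=0, rpm=0)
throttle_to(2430): rpm ← 2430
throttle_to(11088): rpm ← 11088
set_airspeed(51.31): V ← 51.31 m/s
final state: V = 51.31 m/s, rpm = 11088 → n = rpm/60 = 184.800000 rev/s
target J* = 1.1337; solve J* = V/(n·D) for n: n = V/(J*·D) = 51.31/(1.1337 × 0.63) = 71.839503 rev/s
rpm = 60·n = 4310.370174

rpm = 4310.37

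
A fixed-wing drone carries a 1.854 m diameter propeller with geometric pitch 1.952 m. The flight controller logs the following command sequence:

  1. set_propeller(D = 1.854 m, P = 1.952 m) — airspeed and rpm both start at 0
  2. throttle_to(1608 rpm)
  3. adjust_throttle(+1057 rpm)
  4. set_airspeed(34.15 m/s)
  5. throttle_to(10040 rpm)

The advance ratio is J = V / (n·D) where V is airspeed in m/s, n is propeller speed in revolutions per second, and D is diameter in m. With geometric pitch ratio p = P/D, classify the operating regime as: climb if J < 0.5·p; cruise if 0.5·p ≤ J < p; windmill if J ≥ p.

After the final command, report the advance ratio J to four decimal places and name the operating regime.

J = 0.1101, regime = climb

set_propeller: D = 1.854 m, P = 1.952 m (p = P/D = 1.052859); state ← (V=0, rpm=0)
throttle_to(1608): rpm ← 1608
adjust_throttle(+1057): rpm ← 1608 +1057 = 2665
set_airspeed(34.15): V ← 34.15 m/s
throttle_to(10040): rpm ← 10040
final state: V = 34.15 m/s, rpm = 10040 → n = rpm/60 = 167.333333 rev/s
J = V / (n·D) = 34.15 / (167.333333 × 1.854) = 0.110077
regime bands: climb J<0.5264 | cruise [0.5264, 1.0529) | windmill J≥1.0529
J = 0.1101 → climb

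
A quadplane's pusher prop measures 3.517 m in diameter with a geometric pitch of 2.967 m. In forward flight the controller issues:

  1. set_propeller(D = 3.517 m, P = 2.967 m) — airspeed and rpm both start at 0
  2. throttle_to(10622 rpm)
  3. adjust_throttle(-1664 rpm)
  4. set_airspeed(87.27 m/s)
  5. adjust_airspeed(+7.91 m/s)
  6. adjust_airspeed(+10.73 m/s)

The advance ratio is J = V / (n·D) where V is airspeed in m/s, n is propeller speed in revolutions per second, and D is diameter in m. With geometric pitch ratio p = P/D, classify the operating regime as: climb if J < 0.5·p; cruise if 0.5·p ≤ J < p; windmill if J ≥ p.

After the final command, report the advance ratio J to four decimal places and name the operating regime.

J = 0.2017, regime = climb

set_propeller: D = 3.517 m, P = 2.967 m (p = P/D = 0.843617); state ← (V=0, rpm=0)
throttle_to(10622): rpm ← 10622
adjust_throttle(-1664): rpm ← 10622 -1664 = 8958
set_airspeed(87.27): V ← 87.27 m/s
adjust_airspeed(+7.91): V ← 87.27 +7.91 = 95.18 m/s
adjust_airspeed(+10.73): V ← 95.18 +10.73 = 105.91 m/s
final state: V = 105.91 m/s, rpm = 8958 → n = rpm/60 = 149.300000 rev/s
J = V / (n·D) = 105.91 / (149.300000 × 3.517) = 0.201699
regime bands: climb J<0.4218 | cruise [0.4218, 0.8436) | windmill J≥0.8436
J = 0.2017 → climb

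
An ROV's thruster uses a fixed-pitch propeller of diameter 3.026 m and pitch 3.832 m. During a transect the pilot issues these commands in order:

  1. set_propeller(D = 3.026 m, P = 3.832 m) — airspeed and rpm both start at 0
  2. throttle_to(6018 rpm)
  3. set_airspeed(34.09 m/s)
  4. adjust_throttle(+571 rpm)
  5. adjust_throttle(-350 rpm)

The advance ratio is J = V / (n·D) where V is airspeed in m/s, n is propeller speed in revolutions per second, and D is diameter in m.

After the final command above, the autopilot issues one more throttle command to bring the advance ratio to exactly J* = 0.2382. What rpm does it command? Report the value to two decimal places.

rpm = 2837.71

set_propeller: D = 3.026 m, P = 3.832 m (p = P/D = 1.266358); state ← (V=0, rpm=0)
throttle_to(6018): rpm ← 6018
set_airspeed(34.09): V ← 34.09 m/s
adjust_throttle(+571): rpm ← 6018 +571 = 6589
adjust_throttle(-350): rpm ← 6589 -350 = 6239
final state: V = 34.09 m/s, rpm = 6239 → n = rpm/60 = 103.983333 rev/s
target J* = 0.2382; solve J* = V/(n·D) for n: n = V/(J*·D) = 34.09/(0.2382 × 3.026) = 47.295119 rev/s
rpm = 60·n = 2837.707126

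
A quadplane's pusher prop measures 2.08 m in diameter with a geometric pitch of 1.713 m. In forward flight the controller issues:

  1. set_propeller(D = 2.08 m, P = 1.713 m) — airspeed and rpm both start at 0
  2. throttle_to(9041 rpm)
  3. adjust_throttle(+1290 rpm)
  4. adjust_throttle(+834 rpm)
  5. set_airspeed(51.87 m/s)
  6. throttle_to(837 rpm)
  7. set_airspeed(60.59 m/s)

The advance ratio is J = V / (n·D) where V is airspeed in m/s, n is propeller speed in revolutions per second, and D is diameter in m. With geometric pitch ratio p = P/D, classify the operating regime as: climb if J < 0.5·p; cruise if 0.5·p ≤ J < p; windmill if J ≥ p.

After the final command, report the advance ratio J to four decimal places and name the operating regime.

J = 2.0882, regime = windmill

set_propeller: D = 2.08 m, P = 1.713 m (p = P/D = 0.823558); state ← (V=0, rpm=0)
throttle_to(9041): rpm ← 9041
adjust_throttle(+1290): rpm ← 9041 +1290 = 10331
adjust_throttle(+834): rpm ← 10331 +834 = 11165
set_airspeed(51.87): V ← 51.87 m/s
throttle_to(837): rpm ← 837
set_airspeed(60.59): V ← 60.59 m/s
final state: V = 60.59 m/s, rpm = 837 → n = rpm/60 = 13.950000 rev/s
J = V / (n·D) = 60.59 / (13.950000 × 2.08) = 2.088158
regime bands: climb J<0.4118 | cruise [0.4118, 0.8236) | windmill J≥0.8236
J = 2.0882 → windmill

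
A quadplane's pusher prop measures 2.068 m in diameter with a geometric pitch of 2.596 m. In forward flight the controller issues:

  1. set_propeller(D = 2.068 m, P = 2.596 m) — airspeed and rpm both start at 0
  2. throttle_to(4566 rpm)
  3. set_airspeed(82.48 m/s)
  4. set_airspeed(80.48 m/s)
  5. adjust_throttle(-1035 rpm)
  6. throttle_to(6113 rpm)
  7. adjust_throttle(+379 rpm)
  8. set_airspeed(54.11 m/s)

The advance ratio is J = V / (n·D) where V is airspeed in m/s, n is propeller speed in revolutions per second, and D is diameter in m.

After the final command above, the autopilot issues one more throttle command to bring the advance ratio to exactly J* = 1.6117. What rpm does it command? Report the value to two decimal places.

set_propeller: D = 2.068 m, P = 2.596 m (p = P/D = 1.255319); state ← (V=0, rpm=0)
throttle_to(4566): rpm ← 4566
set_airspeed(82.48): V ← 82.48 m/s
set_airspeed(80.48): V ← 80.48 m/s
adjust_throttle(-1035): rpm ← 4566 -1035 = 3531
throttle_to(6113): rpm ← 6113
adjust_throttle(+379): rpm ← 6113 +379 = 6492
set_airspeed(54.11): V ← 54.11 m/s
final state: V = 54.11 m/s, rpm = 6492 → n = rpm/60 = 108.200000 rev/s
target J* = 1.6117; solve J* = V/(n·D) for n: n = V/(J*·D) = 54.11/(1.6117 × 2.068) = 16.234645 rev/s
rpm = 60·n = 974.078694

rpm = 974.08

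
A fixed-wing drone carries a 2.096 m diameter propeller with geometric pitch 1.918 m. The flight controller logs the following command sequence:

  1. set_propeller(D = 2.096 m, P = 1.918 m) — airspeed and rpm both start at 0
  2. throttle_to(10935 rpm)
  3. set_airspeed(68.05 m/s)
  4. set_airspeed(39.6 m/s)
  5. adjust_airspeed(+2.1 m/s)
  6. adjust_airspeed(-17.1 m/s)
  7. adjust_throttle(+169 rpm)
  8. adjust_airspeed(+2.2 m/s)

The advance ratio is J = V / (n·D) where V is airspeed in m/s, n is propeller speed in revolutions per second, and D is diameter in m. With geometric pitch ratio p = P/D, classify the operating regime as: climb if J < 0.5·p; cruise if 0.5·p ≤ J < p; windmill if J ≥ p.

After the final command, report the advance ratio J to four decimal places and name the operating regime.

set_propeller: D = 2.096 m, P = 1.918 m (p = P/D = 0.915076); state ← (V=0, rpm=0)
throttle_to(10935): rpm ← 10935
set_airspeed(68.05): V ← 68.05 m/s
set_airspeed(39.6): V ← 39.6 m/s
adjust_airspeed(+2.1): V ← 39.6 +2.1 = 41.7 m/s
adjust_airspeed(-17.1): V ← 41.7 -17.1 = 24.6 m/s
adjust_throttle(+169): rpm ← 10935 +169 = 11104
adjust_airspeed(+2.2): V ← 24.6 +2.2 = 26.8 m/s
final state: V = 26.8 m/s, rpm = 11104 → n = rpm/60 = 185.066667 rev/s
J = V / (n·D) = 26.8 / (185.066667 × 2.096) = 0.069090
regime bands: climb J<0.4575 | cruise [0.4575, 0.9151) | windmill J≥0.9151
J = 0.0691 → climb

J = 0.0691, regime = climb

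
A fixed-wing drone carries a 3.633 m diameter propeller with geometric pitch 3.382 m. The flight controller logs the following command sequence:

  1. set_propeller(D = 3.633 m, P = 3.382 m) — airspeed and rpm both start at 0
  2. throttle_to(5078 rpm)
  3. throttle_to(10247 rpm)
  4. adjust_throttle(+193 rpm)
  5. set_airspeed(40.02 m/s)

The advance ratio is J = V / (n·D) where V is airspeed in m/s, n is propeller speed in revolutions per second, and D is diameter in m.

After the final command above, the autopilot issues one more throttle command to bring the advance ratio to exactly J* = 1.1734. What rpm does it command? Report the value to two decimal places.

set_propeller: D = 3.633 m, P = 3.382 m (p = P/D = 0.930911); state ← (V=0, rpm=0)
throttle_to(5078): rpm ← 5078
throttle_to(10247): rpm ← 10247
adjust_throttle(+193): rpm ← 10247 +193 = 10440
set_airspeed(40.02): V ← 40.02 m/s
final state: V = 40.02 m/s, rpm = 10440 → n = rpm/60 = 174.000000 rev/s
target J* = 1.1734; solve J* = V/(n·D) for n: n = V/(J*·D) = 40.02/(1.1734 × 3.633) = 9.387838 rev/s
rpm = 60·n = 563.270301

rpm = 563.27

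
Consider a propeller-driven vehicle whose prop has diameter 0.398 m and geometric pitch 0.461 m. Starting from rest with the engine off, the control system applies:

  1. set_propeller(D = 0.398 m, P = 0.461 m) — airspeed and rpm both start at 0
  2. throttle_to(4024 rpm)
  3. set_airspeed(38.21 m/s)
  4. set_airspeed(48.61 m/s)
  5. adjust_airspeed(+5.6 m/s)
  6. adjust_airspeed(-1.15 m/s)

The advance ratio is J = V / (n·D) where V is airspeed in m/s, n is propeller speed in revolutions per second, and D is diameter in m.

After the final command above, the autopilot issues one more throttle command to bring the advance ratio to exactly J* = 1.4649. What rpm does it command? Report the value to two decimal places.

set_propeller: D = 0.398 m, P = 0.461 m (p = P/D = 1.158291); state ← (V=0, rpm=0)
throttle_to(4024): rpm ← 4024
set_airspeed(38.21): V ← 38.21 m/s
set_airspeed(48.61): V ← 48.61 m/s
adjust_airspeed(+5.6): V ← 48.61 +5.6 = 54.21 m/s
adjust_airspeed(-1.15): V ← 54.21 -1.15 = 53.06 m/s
final state: V = 53.06 m/s, rpm = 4024 → n = rpm/60 = 67.066667 rev/s
target J* = 1.4649; solve J* = V/(n·D) for n: n = V/(J*·D) = 53.06/(1.4649 × 0.398) = 91.007293 rev/s
rpm = 60·n = 5460.437555

rpm = 5460.44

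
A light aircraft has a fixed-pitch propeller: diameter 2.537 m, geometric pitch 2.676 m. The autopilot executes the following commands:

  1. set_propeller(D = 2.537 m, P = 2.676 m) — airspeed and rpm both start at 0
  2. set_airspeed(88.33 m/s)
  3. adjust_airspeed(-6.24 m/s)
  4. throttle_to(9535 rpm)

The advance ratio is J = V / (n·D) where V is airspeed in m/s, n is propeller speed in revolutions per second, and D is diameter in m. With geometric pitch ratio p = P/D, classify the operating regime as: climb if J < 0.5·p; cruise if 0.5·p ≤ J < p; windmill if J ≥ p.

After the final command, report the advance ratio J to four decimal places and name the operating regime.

J = 0.2036, regime = climb

set_propeller: D = 2.537 m, P = 2.676 m (p = P/D = 1.054789); state ← (V=0, rpm=0)
set_airspeed(88.33): V ← 88.33 m/s
adjust_airspeed(-6.24): V ← 88.33 -6.24 = 82.09 m/s
throttle_to(9535): rpm ← 9535
final state: V = 82.09 m/s, rpm = 9535 → n = rpm/60 = 158.916667 rev/s
J = V / (n·D) = 82.09 / (158.916667 × 2.537) = 0.203611
regime bands: climb J<0.5274 | cruise [0.5274, 1.0548) | windmill J≥1.0548
J = 0.2036 → climb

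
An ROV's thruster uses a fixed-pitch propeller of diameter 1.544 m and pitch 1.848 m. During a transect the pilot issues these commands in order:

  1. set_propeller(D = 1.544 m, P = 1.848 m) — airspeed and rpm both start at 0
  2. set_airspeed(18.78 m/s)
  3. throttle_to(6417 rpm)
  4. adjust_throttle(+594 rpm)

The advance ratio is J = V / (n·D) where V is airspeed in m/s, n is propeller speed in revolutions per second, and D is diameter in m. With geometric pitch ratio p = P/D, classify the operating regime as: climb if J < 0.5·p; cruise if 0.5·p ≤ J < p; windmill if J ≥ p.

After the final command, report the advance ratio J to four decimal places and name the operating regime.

J = 0.1041, regime = climb

set_propeller: D = 1.544 m, P = 1.848 m (p = P/D = 1.196891); state ← (V=0, rpm=0)
set_airspeed(18.78): V ← 18.78 m/s
throttle_to(6417): rpm ← 6417
adjust_throttle(+594): rpm ← 6417 +594 = 7011
final state: V = 18.78 m/s, rpm = 7011 → n = rpm/60 = 116.850000 rev/s
J = V / (n·D) = 18.78 / (116.850000 × 1.544) = 0.104093
regime bands: climb J<0.5984 | cruise [0.5984, 1.1969) | windmill J≥1.1969
J = 0.1041 → climb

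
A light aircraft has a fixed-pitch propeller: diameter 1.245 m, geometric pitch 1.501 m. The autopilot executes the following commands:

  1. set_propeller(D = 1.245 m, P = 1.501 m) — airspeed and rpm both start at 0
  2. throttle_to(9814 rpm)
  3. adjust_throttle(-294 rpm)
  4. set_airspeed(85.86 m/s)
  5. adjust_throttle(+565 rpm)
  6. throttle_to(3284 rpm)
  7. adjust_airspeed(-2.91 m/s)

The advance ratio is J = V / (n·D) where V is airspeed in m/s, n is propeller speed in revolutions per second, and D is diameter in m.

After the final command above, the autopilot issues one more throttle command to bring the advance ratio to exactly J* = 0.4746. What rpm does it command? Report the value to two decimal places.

rpm = 8423.07

set_propeller: D = 1.245 m, P = 1.501 m (p = P/D = 1.205622); state ← (V=0, rpm=0)
throttle_to(9814): rpm ← 9814
adjust_throttle(-294): rpm ← 9814 -294 = 9520
set_airspeed(85.86): V ← 85.86 m/s
adjust_throttle(+565): rpm ← 9520 +565 = 10085
throttle_to(3284): rpm ← 3284
adjust_airspeed(-2.91): V ← 85.86 -2.91 = 82.95 m/s
final state: V = 82.95 m/s, rpm = 3284 → n = rpm/60 = 54.733333 rev/s
target J* = 0.4746; solve J* = V/(n·D) for n: n = V/(J*·D) = 82.95/(0.4746 × 1.245) = 140.384547 rev/s
rpm = 60·n = 8423.072822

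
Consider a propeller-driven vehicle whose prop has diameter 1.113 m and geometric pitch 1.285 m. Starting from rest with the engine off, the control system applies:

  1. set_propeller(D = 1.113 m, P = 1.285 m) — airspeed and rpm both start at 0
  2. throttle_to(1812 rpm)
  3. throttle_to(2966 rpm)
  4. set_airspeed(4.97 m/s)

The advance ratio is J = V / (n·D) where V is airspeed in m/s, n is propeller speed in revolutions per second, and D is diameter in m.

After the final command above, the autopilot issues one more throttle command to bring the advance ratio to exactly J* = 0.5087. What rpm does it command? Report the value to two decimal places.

rpm = 526.68

set_propeller: D = 1.113 m, P = 1.285 m (p = P/D = 1.154537); state ← (V=0, rpm=0)
throttle_to(1812): rpm ← 1812
throttle_to(2966): rpm ← 2966
set_airspeed(4.97): V ← 4.97 m/s
final state: V = 4.97 m/s, rpm = 2966 → n = rpm/60 = 49.433333 rev/s
target J* = 0.5087; solve J* = V/(n·D) for n: n = V/(J*·D) = 4.97/(0.5087 × 1.113) = 8.778079 rev/s
rpm = 60·n = 526.684742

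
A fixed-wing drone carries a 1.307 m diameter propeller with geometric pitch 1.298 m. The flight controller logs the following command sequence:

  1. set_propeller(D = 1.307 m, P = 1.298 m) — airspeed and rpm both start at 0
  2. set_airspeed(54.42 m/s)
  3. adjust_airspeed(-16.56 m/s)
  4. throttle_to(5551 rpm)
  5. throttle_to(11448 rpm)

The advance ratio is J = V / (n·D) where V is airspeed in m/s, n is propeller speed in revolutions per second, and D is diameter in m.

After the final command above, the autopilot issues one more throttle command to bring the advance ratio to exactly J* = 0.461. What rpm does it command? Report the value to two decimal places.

set_propeller: D = 1.307 m, P = 1.298 m (p = P/D = 0.993114); state ← (V=0, rpm=0)
set_airspeed(54.42): V ← 54.42 m/s
adjust_airspeed(-16.56): V ← 54.42 -16.56 = 37.86 m/s
throttle_to(5551): rpm ← 5551
throttle_to(11448): rpm ← 11448
final state: V = 37.86 m/s, rpm = 11448 → n = rpm/60 = 190.800000 rev/s
target J* = 0.461; solve J* = V/(n·D) for n: n = V/(J*·D) = 37.86/(0.461 × 1.307) = 62.835358 rev/s
rpm = 60·n = 3770.121505

rpm = 3770.12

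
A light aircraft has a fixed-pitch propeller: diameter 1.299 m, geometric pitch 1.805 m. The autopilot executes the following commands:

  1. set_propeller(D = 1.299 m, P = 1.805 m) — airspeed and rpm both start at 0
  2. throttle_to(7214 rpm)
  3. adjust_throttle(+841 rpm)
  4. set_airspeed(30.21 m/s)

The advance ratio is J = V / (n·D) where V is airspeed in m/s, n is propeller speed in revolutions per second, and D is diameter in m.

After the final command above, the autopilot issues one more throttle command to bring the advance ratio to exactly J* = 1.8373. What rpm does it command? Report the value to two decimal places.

set_propeller: D = 1.299 m, P = 1.805 m (p = P/D = 1.389530); state ← (V=0, rpm=0)
throttle_to(7214): rpm ← 7214
adjust_throttle(+841): rpm ← 7214 +841 = 8055
set_airspeed(30.21): V ← 30.21 m/s
final state: V = 30.21 m/s, rpm = 8055 → n = rpm/60 = 134.250000 rev/s
target J* = 1.8373; solve J* = V/(n·D) for n: n = V/(J*·D) = 30.21/(1.8373 × 1.299) = 12.657895 rev/s
rpm = 60·n = 759.473718

rpm = 759.47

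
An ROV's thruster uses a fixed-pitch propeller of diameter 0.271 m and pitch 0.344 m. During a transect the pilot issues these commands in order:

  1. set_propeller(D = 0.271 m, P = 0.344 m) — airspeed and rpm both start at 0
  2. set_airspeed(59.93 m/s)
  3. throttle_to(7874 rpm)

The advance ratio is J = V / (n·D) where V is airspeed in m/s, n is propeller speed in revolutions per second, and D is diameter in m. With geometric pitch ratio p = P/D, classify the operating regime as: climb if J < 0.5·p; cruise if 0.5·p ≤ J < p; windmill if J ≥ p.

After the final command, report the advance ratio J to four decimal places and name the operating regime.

set_propeller: D = 0.271 m, P = 0.344 m (p = P/D = 1.269373); state ← (V=0, rpm=0)
set_airspeed(59.93): V ← 59.93 m/s
throttle_to(7874): rpm ← 7874
final state: V = 59.93 m/s, rpm = 7874 → n = rpm/60 = 131.233333 rev/s
J = V / (n·D) = 59.93 / (131.233333 × 0.271) = 1.685120
regime bands: climb J<0.6347 | cruise [0.6347, 1.2694) | windmill J≥1.2694
J = 1.6851 → windmill

J = 1.6851, regime = windmill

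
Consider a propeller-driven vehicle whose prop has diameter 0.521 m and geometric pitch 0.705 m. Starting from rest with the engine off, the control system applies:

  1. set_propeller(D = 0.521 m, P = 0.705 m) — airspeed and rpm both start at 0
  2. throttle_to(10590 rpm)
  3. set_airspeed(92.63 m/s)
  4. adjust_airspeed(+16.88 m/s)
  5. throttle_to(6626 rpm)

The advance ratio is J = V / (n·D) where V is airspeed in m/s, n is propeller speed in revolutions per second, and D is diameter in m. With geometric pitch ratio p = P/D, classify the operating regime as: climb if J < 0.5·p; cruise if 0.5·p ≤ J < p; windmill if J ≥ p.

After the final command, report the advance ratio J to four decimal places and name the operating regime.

J = 1.9033, regime = windmill

set_propeller: D = 0.521 m, P = 0.705 m (p = P/D = 1.353167); state ← (V=0, rpm=0)
throttle_to(10590): rpm ← 10590
set_airspeed(92.63): V ← 92.63 m/s
adjust_airspeed(+16.88): V ← 92.63 +16.88 = 109.51 m/s
throttle_to(6626): rpm ← 6626
final state: V = 109.51 m/s, rpm = 6626 → n = rpm/60 = 110.433333 rev/s
J = V / (n·D) = 109.51 / (110.433333 × 0.521) = 1.903338
regime bands: climb J<0.6766 | cruise [0.6766, 1.3532) | windmill J≥1.3532
J = 1.9033 → windmill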